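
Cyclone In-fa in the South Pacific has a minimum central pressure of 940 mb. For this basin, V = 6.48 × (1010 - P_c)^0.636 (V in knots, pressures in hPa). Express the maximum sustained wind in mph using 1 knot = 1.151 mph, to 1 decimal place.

ΔP = 1010 − 940 = 70 mb.
V ≈ 6.48 × 70^0.636 = 6.48 × 14.910 ≈ 96.618 kt.
96.618 × 1.151 ≈ 111.21 mph → 111.2 mph.

111.2 mph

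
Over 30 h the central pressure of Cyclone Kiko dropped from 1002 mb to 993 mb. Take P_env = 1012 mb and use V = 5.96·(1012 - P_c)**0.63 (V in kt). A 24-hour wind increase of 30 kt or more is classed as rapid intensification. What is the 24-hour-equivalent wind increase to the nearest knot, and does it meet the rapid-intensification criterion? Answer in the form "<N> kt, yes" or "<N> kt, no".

10 kt, no

V₁: ΔP = 10, V ≈ 5.96 × 10^0.63 ≈ 25.42 kt.
V₂: ΔP = 19, V ≈ 5.96 × 19^0.63 ≈ 38.09 kt.
ΔV over 30 h = 12.67 kt → 24 h equivalent = 12.67 × 24/30 ≈ 10.14 kt.
10 kt < 30 kt ⇒ not rapid intensification.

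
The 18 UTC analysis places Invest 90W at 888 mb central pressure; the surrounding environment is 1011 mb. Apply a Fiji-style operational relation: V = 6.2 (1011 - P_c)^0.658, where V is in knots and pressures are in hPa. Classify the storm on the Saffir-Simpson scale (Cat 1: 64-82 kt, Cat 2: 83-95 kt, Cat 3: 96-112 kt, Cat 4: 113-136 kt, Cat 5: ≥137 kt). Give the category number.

ΔP = 1011 − 888 = 123 mb.
V ≈ 6.2 × 123^0.658 = 6.2 × 23.72 ≈ 147 kt.
147 kt falls in the Category 5 band.

5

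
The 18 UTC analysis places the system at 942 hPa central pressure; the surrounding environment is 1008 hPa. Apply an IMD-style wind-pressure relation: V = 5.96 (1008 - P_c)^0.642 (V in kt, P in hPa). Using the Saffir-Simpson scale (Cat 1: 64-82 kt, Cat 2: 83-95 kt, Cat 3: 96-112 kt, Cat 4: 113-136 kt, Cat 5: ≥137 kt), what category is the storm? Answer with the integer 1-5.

2

ΔP = 1008 − 942 = 66 hPa.
V ≈ 5.96 × 66^0.642 = 5.96 × 14.73 ≈ 88 kt.
88 kt falls in the Category 2 band.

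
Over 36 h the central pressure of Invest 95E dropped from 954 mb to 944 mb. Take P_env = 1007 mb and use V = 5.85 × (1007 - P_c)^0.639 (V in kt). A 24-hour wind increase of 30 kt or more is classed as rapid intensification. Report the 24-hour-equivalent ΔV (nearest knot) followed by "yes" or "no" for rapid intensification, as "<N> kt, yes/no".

6 kt, no

V₁: ΔP = 53, V ≈ 5.85 × 53^0.639 ≈ 73.96 kt.
V₂: ΔP = 63, V ≈ 5.85 × 63^0.639 ≈ 82.59 kt.
ΔV over 36 h = 8.63 kt → 24 h equivalent = 8.63 × 24/36 ≈ 5.75 kt.
6 kt < 30 kt ⇒ not rapid intensification.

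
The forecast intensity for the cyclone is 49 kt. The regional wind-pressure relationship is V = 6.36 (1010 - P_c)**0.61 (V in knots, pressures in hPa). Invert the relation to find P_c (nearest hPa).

ΔP = (V / 6.36)^(1/0.61) = (49/6.36)^1.639.
49/6.36 = 7.704; 7.704^1.639 ≈ 28.42 hPa.
P_c = 1010 − 28.42 = 981.58 ≈ 982 hPa.

982 hPa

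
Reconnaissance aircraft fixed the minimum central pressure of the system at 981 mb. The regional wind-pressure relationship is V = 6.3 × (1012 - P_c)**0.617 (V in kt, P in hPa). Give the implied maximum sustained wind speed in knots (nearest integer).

52 kt

ΔP = 1012 − 981 = 31 mb.
31^0.617 ≈ 8.321.
V ≈ 6.3 × 8.321 ≈ 52.4 kt.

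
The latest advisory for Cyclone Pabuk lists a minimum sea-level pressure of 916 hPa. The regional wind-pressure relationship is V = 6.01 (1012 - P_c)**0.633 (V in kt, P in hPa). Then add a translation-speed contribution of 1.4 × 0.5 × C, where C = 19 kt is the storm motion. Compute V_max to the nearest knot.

121 kt

ΔP = 1012 − 916 = 96 hPa.
96^0.633 ≈ 17.980.
V ≈ 6.01 × 17.980 ≈ 108.1 kt.
Translation term: 1.4 × 0.5 × 19 = 13.3 kt.
Corrected V ≈ 121.4 kt → 121 kt.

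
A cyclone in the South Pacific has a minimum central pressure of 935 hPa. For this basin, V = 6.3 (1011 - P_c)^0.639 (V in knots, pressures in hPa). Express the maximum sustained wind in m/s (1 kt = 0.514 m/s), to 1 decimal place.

ΔP = 1011 − 935 = 76 hPa.
V ≈ 6.3 × 76^0.639 = 6.3 × 15.916 ≈ 100.272 kt.
100.272 × 0.514 ≈ 51.54 m/s → 51.5 m/s.

51.5 m/s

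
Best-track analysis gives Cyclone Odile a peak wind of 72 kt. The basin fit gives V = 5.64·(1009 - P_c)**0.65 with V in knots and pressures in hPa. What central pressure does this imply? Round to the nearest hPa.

ΔP = (V / 5.64)^(1/0.65) = (72/5.64)^1.538.
72/5.64 = 12.766; 12.766^1.538 ≈ 50.31 hPa.
P_c = 1009 − 50.31 = 958.69 ≈ 959 hPa.

959 hPa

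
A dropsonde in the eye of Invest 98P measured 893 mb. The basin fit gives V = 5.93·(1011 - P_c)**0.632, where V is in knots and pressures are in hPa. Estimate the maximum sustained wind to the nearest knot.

121 kt

ΔP = 1011 − 893 = 118 mb.
118^0.632 ≈ 20.391.
V ≈ 5.93 × 20.391 ≈ 120.9 kt.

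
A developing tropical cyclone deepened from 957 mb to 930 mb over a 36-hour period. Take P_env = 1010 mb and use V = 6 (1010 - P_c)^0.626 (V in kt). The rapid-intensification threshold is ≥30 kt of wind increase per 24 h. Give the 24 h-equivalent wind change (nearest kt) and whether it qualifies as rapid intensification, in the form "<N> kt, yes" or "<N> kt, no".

V₁: ΔP = 53, V ≈ 6 × 53^0.626 ≈ 72.04 kt.
V₂: ΔP = 80, V ≈ 6 × 80^0.626 ≈ 93.21 kt.
ΔV over 36 h = 21.17 kt → 24 h equivalent = 21.17 × 24/36 ≈ 14.11 kt.
14 kt < 30 kt ⇒ not rapid intensification.

14 kt, no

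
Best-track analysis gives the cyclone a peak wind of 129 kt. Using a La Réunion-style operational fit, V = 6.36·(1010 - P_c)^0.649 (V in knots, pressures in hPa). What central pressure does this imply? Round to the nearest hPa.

907 hPa

ΔP = (V / 6.36)^(1/0.649) = (129/6.36)^1.541.
129/6.36 = 20.283; 20.283^1.541 ≈ 103.29 hPa.
P_c = 1010 − 103.29 = 906.71 ≈ 907 hPa.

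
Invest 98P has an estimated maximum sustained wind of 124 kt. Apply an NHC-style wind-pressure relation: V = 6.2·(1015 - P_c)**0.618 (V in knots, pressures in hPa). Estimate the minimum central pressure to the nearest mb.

888 mb

ΔP = (V / 6.2)^(1/0.618) = (124/6.2)^1.618.
124/6.2 = 20.000; 20.000^1.618 ≈ 127.42 mb.
P_c = 1015 − 127.42 = 887.58 ≈ 888 mb.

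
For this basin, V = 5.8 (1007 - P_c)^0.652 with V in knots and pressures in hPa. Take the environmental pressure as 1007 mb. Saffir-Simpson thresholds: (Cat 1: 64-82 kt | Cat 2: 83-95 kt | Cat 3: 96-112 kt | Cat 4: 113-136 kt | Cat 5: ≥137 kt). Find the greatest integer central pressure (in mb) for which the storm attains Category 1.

967 mb

Category 1 begins at V = 64 kt.
Required ΔP = (64/5.8)^(1/0.652) = 11.034^1.534 ≈ 39.75 mb.
P_c ≤ 1007 − 39.75 = 967.25, so the highest integer P_c is 967 mb.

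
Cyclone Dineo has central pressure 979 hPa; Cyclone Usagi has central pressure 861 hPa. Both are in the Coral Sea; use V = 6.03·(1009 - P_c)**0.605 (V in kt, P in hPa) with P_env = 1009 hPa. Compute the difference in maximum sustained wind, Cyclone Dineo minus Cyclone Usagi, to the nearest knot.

-77 kt

Cyclone Dineo: ΔP = 30; V ≈ 6.03 × 30^0.605 ≈ 47.20 kt.
Cyclone Usagi: ΔP = 148; V ≈ 6.03 × 148^0.605 ≈ 123.97 kt.
Difference ≈ 47.20 − 123.97 = -76.77 → -77 kt.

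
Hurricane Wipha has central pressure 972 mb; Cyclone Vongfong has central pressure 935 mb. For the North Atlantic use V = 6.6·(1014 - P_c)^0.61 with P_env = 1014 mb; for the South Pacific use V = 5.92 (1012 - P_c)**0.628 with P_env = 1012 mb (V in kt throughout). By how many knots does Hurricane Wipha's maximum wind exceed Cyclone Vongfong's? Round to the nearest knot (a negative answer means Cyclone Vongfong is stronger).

Hurricane Wipha: ΔP = 42; V ≈ 6.6 × 42^0.61 ≈ 64.52 kt.
Cyclone Vongfong: ΔP = 77; V ≈ 5.92 × 77^0.628 ≈ 90.58 kt.
Difference ≈ 64.52 − 90.58 = -26.06 → -26 kt.

-26 kt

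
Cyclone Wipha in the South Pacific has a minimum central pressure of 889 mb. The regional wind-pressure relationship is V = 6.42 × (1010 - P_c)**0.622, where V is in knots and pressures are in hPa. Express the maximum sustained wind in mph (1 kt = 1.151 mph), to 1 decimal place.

145.9 mph

ΔP = 1010 − 889 = 121 mb.
V ≈ 6.42 × 121^0.622 = 6.42 × 19.747 ≈ 126.773 kt.
126.773 × 1.151 ≈ 145.92 mph → 145.9 mph.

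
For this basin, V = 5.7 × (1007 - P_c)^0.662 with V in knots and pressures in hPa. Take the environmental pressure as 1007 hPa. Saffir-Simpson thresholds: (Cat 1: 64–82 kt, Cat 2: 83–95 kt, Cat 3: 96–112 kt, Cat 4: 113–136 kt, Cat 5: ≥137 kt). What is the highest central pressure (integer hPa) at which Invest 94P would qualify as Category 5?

Category 5 begins at V = 137 kt.
Required ΔP = (137/5.7)^(1/0.662) = 24.035^1.511 ≈ 121.86 hPa.
P_c ≤ 1007 − 121.86 = 885.14, so the highest integer P_c is 885 hPa.

885 hPa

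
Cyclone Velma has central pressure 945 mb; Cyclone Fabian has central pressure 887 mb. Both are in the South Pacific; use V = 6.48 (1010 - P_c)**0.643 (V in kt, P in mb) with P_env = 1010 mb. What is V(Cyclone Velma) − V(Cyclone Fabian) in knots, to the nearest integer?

-48 kt

Cyclone Velma: ΔP = 65; V ≈ 6.48 × 65^0.643 ≈ 94.90 kt.
Cyclone Fabian: ΔP = 123; V ≈ 6.48 × 123^0.643 ≈ 143.02 kt.
Difference ≈ 94.90 − 143.02 = -48.12 → -48 kt.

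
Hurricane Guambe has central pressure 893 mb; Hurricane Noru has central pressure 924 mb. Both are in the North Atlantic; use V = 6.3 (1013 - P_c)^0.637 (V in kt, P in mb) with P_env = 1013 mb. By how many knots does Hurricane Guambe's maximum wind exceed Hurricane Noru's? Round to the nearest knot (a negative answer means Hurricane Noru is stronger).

23 kt

Hurricane Guambe: ΔP = 120; V ≈ 6.3 × 120^0.637 ≈ 132.98 kt.
Hurricane Noru: ΔP = 89; V ≈ 6.3 × 89^0.637 ≈ 109.93 kt.
Difference ≈ 132.98 − 109.93 = 23.05 → 23 kt.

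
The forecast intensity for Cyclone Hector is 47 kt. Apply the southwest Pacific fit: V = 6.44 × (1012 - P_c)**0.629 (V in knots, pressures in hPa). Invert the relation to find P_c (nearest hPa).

ΔP = (V / 6.44)^(1/0.629) = (47/6.44)^1.590.
47/6.44 = 7.298; 7.298^1.590 ≈ 23.57 hPa.
P_c = 1012 − 23.57 = 988.43 ≈ 988 hPa.

988 hPa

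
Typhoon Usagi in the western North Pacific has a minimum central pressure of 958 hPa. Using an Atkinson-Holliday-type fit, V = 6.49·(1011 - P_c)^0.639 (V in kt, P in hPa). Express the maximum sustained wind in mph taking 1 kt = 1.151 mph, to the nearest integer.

ΔP = 1011 − 958 = 53 hPa.
V ≈ 6.49 × 53^0.639 = 6.49 × 12.642 ≈ 82.046 kt.
82.046 × 1.151 ≈ 94.43 mph → 94 mph.

94 mph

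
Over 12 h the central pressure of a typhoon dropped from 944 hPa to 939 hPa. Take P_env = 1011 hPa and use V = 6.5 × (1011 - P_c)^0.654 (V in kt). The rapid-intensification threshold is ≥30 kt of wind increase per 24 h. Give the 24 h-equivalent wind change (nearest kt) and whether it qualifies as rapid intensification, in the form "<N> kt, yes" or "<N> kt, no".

V₁: ΔP = 67, V ≈ 6.5 × 67^0.654 ≈ 101.66 kt.
V₂: ΔP = 72, V ≈ 6.5 × 72^0.654 ≈ 106.56 kt.
ΔV over 12 h = 4.90 kt → 24 h equivalent = 4.90 × 24/12 ≈ 9.80 kt.
10 kt < 30 kt ⇒ not rapid intensification.

10 kt, no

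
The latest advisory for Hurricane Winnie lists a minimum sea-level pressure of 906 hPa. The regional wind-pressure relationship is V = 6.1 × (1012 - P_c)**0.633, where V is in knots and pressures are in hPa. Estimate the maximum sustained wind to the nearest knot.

117 kt

ΔP = 1012 − 906 = 106 hPa.
106^0.633 ≈ 19.143.
V ≈ 6.1 × 19.143 ≈ 116.8 kt.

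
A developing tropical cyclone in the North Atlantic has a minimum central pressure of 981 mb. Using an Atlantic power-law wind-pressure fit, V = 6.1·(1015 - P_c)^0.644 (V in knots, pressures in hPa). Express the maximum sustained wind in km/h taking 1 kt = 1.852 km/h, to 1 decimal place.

109.5 km/h

ΔP = 1015 − 981 = 34 mb.
V ≈ 6.1 × 34^0.644 = 6.1 × 9.689 ≈ 59.102 kt.
59.102 × 1.852 ≈ 109.46 km/h → 109.5 km/h.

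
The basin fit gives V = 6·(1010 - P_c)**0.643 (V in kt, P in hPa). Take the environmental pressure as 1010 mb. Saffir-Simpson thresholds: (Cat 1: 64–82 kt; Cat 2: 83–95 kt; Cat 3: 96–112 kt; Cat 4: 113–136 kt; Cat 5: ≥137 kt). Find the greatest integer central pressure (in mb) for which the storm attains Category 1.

Category 1 begins at V = 64 kt.
Required ΔP = (64/6)^(1/0.643) = 10.667^1.555 ≈ 39.70 mb.
P_c ≤ 1010 − 39.70 = 970.30, so the highest integer P_c is 970 mb.

970 mb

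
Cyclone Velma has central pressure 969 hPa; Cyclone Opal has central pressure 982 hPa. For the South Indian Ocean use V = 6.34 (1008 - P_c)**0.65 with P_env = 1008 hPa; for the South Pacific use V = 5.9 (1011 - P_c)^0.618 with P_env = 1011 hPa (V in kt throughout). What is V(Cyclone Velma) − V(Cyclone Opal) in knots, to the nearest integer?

Cyclone Velma: ΔP = 39; V ≈ 6.34 × 39^0.65 ≈ 68.59 kt.
Cyclone Opal: ΔP = 29; V ≈ 5.9 × 29^0.618 ≈ 47.27 kt.
Difference ≈ 68.59 − 47.27 = 21.32 → 21 kt.

21 kt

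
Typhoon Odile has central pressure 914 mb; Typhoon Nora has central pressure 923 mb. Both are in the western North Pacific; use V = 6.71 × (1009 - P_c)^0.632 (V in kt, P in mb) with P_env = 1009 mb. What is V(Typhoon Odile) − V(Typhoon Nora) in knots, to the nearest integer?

7 kt

Typhoon Odile: ΔP = 95; V ≈ 6.71 × 95^0.632 ≈ 119.30 kt.
Typhoon Nora: ΔP = 86; V ≈ 6.71 × 86^0.632 ≈ 112.03 kt.
Difference ≈ 119.30 − 112.03 = 7.27 → 7 kt.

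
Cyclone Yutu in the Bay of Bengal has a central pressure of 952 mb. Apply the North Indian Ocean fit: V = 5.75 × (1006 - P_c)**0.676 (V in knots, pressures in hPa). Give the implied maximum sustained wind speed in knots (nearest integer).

85 kt

ΔP = 1006 − 952 = 54 mb.
54^0.676 ≈ 14.829.
V ≈ 5.75 × 14.829 ≈ 85.3 kt.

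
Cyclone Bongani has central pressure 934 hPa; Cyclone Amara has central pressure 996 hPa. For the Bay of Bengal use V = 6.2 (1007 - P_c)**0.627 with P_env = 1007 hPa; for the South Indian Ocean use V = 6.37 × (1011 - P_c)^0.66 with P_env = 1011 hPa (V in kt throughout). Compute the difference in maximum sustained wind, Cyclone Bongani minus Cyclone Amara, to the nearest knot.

53 kt

Cyclone Bongani: ΔP = 73; V ≈ 6.2 × 73^0.627 ≈ 91.35 kt.
Cyclone Amara: ΔP = 15; V ≈ 6.37 × 15^0.66 ≈ 38.05 kt.
Difference ≈ 91.35 − 38.05 = 53.30 → 53 kt.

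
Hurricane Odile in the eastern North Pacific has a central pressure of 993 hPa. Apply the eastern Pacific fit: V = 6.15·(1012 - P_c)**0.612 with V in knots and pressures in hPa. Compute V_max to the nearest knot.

ΔP = 1012 − 993 = 19 hPa.
19^0.612 ≈ 6.062.
V ≈ 6.15 × 6.062 ≈ 37.3 kt.

37 kt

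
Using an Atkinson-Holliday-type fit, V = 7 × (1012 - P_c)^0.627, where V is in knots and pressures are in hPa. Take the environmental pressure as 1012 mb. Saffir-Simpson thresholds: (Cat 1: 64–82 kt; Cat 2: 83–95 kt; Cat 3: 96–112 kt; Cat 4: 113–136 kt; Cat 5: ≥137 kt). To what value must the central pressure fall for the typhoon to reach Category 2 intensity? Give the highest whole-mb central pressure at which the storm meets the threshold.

Category 2 begins at V = 83 kt.
Required ΔP = (83/7)^(1/0.627) = 11.857^1.595 ≈ 51.63 mb.
P_c ≤ 1012 − 51.63 = 960.37, so the highest integer P_c is 960 mb.

960 mb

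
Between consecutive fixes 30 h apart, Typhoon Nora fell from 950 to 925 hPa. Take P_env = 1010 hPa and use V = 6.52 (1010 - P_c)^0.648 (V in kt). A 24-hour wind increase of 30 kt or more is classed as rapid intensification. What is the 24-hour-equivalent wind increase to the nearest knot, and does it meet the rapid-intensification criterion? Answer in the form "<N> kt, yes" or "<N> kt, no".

V₁: ΔP = 60, V ≈ 6.52 × 60^0.648 ≈ 92.57 kt.
V₂: ΔP = 85, V ≈ 6.52 × 85^0.648 ≈ 116.01 kt.
ΔV over 30 h = 23.44 kt → 24 h equivalent = 23.44 × 24/30 ≈ 18.75 kt.
19 kt < 30 kt ⇒ not rapid intensification.

19 kt, no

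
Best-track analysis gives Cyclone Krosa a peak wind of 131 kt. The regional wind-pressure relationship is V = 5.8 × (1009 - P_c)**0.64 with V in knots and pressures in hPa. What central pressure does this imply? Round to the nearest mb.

879 mb

ΔP = (V / 5.8)^(1/0.64) = (131/5.8)^1.562.
131/5.8 = 22.586; 22.586^1.562 ≈ 130.43 mb.
P_c = 1009 − 130.43 = 878.57 ≈ 879 mb.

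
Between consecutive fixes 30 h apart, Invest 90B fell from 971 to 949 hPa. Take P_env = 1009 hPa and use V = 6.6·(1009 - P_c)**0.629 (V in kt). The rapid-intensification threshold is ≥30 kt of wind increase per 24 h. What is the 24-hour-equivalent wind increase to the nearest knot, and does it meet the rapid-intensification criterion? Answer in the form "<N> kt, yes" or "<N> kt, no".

17 kt, no

V₁: ΔP = 38, V ≈ 6.6 × 38^0.629 ≈ 65.05 kt.
V₂: ΔP = 60, V ≈ 6.6 × 60^0.629 ≈ 86.70 kt.
ΔV over 30 h = 21.65 kt → 24 h equivalent = 21.65 × 24/30 ≈ 17.32 kt.
17 kt < 30 kt ⇒ not rapid intensification.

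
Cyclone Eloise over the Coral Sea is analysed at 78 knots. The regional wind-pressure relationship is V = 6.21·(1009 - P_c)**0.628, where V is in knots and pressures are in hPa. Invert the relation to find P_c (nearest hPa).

953 hPa

ΔP = (V / 6.21)^(1/0.628) = (78/6.21)^1.592.
78/6.21 = 12.560; 12.560^1.592 ≈ 56.23 hPa.
P_c = 1009 − 56.23 = 952.77 ≈ 953 hPa.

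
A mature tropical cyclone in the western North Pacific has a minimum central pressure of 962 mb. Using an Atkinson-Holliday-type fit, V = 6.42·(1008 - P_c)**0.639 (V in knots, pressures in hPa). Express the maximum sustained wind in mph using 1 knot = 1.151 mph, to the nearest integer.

ΔP = 1008 − 962 = 46 mb.
V ≈ 6.42 × 46^0.639 = 6.42 × 11.548 ≈ 74.137 kt.
74.137 × 1.151 ≈ 85.33 mph → 85 mph.

85 mph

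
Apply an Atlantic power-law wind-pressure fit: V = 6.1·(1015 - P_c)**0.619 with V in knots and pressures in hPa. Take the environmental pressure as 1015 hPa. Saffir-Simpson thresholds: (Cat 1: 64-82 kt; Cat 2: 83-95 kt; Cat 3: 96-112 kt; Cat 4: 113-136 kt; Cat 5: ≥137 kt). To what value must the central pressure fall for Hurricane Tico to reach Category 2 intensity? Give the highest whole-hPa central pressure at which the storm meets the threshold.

947 hPa

Category 2 begins at V = 83 kt.
Required ΔP = (83/6.1)^(1/0.619) = 13.607^1.616 ≈ 67.85 hPa.
P_c ≤ 1015 − 67.85 = 947.15, so the highest integer P_c is 947 hPa.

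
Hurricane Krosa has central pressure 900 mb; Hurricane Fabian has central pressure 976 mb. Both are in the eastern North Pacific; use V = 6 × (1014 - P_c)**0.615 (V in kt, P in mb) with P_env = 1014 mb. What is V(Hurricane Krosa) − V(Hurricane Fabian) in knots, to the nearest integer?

54 kt

Hurricane Krosa: ΔP = 114; V ≈ 6 × 114^0.615 ≈ 110.45 kt.
Hurricane Fabian: ΔP = 38; V ≈ 6 × 38^0.615 ≈ 56.20 kt.
Difference ≈ 110.45 − 56.20 = 54.25 → 54 kt.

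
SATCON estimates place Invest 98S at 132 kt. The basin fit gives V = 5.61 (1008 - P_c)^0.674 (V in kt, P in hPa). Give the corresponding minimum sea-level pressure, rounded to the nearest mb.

900 mb

ΔP = (V / 5.61)^(1/0.674) = (132/5.61)^1.484.
132/5.61 = 23.529; 23.529^1.484 ≈ 108.40 mb.
P_c = 1008 − 108.40 = 899.60 ≈ 900 mb.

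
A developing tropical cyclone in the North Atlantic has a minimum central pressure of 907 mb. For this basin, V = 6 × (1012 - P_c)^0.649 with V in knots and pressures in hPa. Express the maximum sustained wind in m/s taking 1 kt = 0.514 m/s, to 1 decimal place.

63.2 m/s

ΔP = 1012 − 907 = 105 mb.
V ≈ 6 × 105^0.649 = 6 × 20.500 ≈ 122.999 kt.
122.999 × 0.514 ≈ 63.22 m/s → 63.2 m/s.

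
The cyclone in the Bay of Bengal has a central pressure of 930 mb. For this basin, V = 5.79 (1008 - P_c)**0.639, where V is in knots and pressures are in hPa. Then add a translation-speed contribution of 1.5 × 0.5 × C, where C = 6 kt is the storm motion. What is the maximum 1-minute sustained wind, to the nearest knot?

ΔP = 1008 − 930 = 78 mb.
78^0.639 ≈ 16.183.
V ≈ 5.79 × 16.183 ≈ 93.7 kt.
Translation term: 1.5 × 0.5 × 6 = 4.5 kt.
Corrected V ≈ 98.2 kt → 98 kt.

98 kt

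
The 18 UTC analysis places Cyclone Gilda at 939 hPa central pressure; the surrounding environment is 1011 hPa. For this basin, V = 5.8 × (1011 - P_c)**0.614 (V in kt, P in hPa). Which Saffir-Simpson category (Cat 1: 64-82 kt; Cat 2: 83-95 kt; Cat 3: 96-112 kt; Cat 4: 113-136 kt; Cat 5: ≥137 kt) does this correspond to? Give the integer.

ΔP = 1011 − 939 = 72 hPa.
V ≈ 5.8 × 72^0.614 = 5.8 × 13.82 ≈ 80 kt.
80 kt falls in the Category 1 band.

1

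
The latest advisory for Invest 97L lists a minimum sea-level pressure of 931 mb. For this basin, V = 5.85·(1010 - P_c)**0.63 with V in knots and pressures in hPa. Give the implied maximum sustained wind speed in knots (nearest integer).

ΔP = 1010 − 931 = 79 mb.
79^0.63 ≈ 15.686.
V ≈ 5.85 × 15.686 ≈ 91.8 kt.

92 kt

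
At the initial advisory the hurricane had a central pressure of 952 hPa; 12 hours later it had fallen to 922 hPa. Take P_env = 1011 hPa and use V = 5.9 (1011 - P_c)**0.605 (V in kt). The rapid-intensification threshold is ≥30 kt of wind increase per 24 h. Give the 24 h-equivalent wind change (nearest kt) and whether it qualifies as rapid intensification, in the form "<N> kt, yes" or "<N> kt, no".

V₁: ΔP = 59, V ≈ 5.9 × 59^0.605 ≈ 69.54 kt.
V₂: ΔP = 89, V ≈ 5.9 × 89^0.605 ≈ 89.17 kt.
ΔV over 12 h = 19.63 kt → 24 h equivalent = 19.63 × 24/12 ≈ 39.26 kt.
39 kt ≥ 30 kt ⇒ rapid intensification.

39 kt, yes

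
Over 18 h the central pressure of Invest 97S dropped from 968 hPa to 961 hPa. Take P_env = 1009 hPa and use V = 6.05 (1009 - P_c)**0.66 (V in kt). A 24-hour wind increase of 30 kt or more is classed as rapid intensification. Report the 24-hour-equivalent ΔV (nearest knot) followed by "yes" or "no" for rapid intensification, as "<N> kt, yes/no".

V₁: ΔP = 41, V ≈ 6.05 × 41^0.66 ≈ 70.18 kt.
V₂: ΔP = 48, V ≈ 6.05 × 48^0.66 ≈ 77.87 kt.
ΔV over 18 h = 7.69 kt → 24 h equivalent = 7.69 × 24/18 ≈ 10.25 kt.
10 kt < 30 kt ⇒ not rapid intensification.

10 kt, no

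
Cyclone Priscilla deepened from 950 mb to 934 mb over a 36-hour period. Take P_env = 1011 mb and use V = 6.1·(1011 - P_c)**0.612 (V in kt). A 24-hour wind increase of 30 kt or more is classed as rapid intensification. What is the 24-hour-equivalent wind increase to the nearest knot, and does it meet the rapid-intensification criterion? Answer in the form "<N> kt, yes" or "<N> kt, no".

8 kt, no

V₁: ΔP = 61, V ≈ 6.1 × 61^0.612 ≈ 75.50 kt.
V₂: ΔP = 77, V ≈ 6.1 × 77^0.612 ≈ 87.07 kt.
ΔV over 36 h = 11.57 kt → 24 h equivalent = 11.57 × 24/36 ≈ 7.71 kt.
8 kt < 30 kt ⇒ not rapid intensification.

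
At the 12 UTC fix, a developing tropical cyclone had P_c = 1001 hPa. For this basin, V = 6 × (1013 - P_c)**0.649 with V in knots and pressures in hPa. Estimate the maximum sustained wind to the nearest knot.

30 kt

ΔP = 1013 − 1001 = 12 hPa.
12^0.649 ≈ 5.016.
V ≈ 6 × 5.016 ≈ 30.1 kt.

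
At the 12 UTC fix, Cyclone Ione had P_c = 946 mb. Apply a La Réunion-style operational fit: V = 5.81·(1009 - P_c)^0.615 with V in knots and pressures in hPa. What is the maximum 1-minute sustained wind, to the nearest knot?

74 kt

ΔP = 1009 − 946 = 63 mb.
63^0.615 ≈ 12.782.
V ≈ 5.81 × 12.782 ≈ 74.3 kt.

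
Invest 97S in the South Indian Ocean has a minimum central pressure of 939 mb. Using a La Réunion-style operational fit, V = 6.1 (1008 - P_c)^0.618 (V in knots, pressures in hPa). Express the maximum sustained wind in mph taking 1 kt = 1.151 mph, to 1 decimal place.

ΔP = 1008 − 939 = 69 mb.
V ≈ 6.1 × 69^0.618 = 6.1 × 13.690 ≈ 83.510 kt.
83.510 × 1.151 ≈ 96.12 mph → 96.1 mph.

96.1 mph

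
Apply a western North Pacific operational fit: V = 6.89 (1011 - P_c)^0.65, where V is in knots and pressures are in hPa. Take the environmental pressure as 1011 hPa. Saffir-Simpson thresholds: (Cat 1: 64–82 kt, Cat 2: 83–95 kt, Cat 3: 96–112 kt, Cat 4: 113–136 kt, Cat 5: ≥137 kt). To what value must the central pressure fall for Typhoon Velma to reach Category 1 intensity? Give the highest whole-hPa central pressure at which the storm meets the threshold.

Category 1 begins at V = 64 kt.
Required ΔP = (64/6.89)^(1/0.65) = 9.289^1.538 ≈ 30.84 hPa.
P_c ≤ 1011 − 30.84 = 980.16, so the highest integer P_c is 980 hPa.

980 hPa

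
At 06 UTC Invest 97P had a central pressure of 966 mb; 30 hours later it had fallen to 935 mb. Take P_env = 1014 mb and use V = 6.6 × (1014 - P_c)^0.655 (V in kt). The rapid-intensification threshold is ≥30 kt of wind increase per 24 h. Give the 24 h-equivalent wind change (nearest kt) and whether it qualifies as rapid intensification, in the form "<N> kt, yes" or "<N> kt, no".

26 kt, no

V₁: ΔP = 48, V ≈ 6.6 × 48^0.655 ≈ 83.32 kt.
V₂: ΔP = 79, V ≈ 6.6 × 79^0.655 ≈ 115.48 kt.
ΔV over 30 h = 32.16 kt → 24 h equivalent = 32.16 × 24/30 ≈ 25.73 kt.
26 kt < 30 kt ⇒ not rapid intensification.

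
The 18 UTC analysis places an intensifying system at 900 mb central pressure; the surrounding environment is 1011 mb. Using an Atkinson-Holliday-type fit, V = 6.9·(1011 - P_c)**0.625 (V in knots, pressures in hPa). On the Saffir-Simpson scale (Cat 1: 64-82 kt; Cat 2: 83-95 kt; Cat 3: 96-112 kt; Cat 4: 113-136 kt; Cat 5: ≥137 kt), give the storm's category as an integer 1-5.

ΔP = 1011 − 900 = 111 mb.
V ≈ 6.9 × 111^0.625 = 6.9 × 18.98 ≈ 131 kt.
131 kt falls in the Category 4 band.

4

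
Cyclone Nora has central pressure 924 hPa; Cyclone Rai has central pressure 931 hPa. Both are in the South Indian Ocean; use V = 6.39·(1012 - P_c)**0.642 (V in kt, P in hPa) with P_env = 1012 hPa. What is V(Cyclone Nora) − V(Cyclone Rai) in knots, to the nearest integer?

Cyclone Nora: ΔP = 88; V ≈ 6.39 × 88^0.642 ≈ 113.20 kt.
Cyclone Rai: ΔP = 81; V ≈ 6.39 × 81^0.642 ≈ 107.34 kt.
Difference ≈ 113.20 − 107.34 = 5.86 → 6 kt.

6 kt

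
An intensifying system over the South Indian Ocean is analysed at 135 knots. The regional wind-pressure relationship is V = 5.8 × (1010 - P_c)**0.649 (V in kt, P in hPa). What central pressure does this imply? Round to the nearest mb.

ΔP = (V / 5.8)^(1/0.649) = (135/5.8)^1.541.
135/5.8 = 23.276; 23.276^1.541 ≈ 127.69 mb.
P_c = 1010 − 127.69 = 882.31 ≈ 882 mb.

882 mb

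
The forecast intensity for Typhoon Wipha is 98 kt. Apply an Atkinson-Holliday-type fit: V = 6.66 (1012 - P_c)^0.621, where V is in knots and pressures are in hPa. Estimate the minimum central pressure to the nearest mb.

ΔP = (V / 6.66)^(1/0.621) = (98/6.66)^1.610.
98/6.66 = 14.715; 14.715^1.610 ≈ 75.93 mb.
P_c = 1012 − 75.93 = 936.07 ≈ 936 mb.

936 mb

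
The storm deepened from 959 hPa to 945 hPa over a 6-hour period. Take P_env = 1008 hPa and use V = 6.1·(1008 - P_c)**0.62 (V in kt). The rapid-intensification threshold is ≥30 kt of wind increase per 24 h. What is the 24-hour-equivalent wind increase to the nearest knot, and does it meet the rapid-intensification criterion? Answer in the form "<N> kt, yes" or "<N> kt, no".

46 kt, yes

V₁: ΔP = 49, V ≈ 6.1 × 49^0.62 ≈ 68.12 kt.
V₂: ΔP = 63, V ≈ 6.1 × 63^0.62 ≈ 79.60 kt.
ΔV over 6 h = 11.48 kt → 24 h equivalent = 11.48 × 24/6 ≈ 45.92 kt.
46 kt ≥ 30 kt ⇒ rapid intensification.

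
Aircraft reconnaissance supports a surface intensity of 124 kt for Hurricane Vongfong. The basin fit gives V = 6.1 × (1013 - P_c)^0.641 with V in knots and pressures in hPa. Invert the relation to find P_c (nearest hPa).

903 hPa

ΔP = (V / 6.1)^(1/0.641) = (124/6.1)^1.560.
124/6.1 = 20.328; 20.328^1.560 ≈ 109.83 hPa.
P_c = 1013 − 109.83 = 903.17 ≈ 903 hPa.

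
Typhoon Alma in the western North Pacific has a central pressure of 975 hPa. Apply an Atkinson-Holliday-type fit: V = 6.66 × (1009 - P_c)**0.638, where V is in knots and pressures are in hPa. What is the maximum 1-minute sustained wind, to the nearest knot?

ΔP = 1009 − 975 = 34 hPa.
34^0.638 ≈ 9.486.
V ≈ 6.66 × 9.486 ≈ 63.2 kt.

63 kt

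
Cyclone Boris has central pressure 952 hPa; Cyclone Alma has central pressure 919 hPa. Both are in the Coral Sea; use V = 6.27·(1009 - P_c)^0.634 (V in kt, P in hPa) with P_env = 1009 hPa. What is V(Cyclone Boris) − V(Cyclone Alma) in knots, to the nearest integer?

-27 kt

Cyclone Boris: ΔP = 57; V ≈ 6.27 × 57^0.634 ≈ 81.38 kt.
Cyclone Alma: ΔP = 90; V ≈ 6.27 × 90^0.634 ≈ 108.71 kt.
Difference ≈ 81.38 − 108.71 = -27.33 → -27 kt.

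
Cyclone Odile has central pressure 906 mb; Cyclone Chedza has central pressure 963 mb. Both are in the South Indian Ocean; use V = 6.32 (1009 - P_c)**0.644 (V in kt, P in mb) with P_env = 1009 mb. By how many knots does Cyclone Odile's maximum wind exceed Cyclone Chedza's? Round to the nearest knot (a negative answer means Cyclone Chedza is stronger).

51 kt

Cyclone Odile: ΔP = 103; V ≈ 6.32 × 103^0.644 ≈ 125.02 kt.
Cyclone Chedza: ΔP = 46; V ≈ 6.32 × 46^0.644 ≈ 74.39 kt.
Difference ≈ 125.02 − 74.39 = 50.63 → 51 kt.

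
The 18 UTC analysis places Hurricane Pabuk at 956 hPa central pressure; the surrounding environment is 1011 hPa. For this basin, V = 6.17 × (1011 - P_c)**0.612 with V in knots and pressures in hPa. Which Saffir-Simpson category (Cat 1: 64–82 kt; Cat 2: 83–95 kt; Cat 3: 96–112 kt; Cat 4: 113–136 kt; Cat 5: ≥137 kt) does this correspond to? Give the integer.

1

ΔP = 1011 − 956 = 55 hPa.
V ≈ 6.17 × 55^0.612 = 6.17 × 11.62 ≈ 72 kt.
72 kt falls in the Category 1 band.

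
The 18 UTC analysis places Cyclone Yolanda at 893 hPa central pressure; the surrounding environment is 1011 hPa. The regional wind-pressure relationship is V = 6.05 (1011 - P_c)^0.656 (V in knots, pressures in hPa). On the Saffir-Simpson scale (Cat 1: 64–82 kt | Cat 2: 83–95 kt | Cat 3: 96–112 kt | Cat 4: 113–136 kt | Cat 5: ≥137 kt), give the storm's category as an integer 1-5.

5

ΔP = 1011 − 893 = 118 hPa.
V ≈ 6.05 × 118^0.656 = 6.05 × 22.86 ≈ 138 kt.
138 kt falls in the Category 5 band.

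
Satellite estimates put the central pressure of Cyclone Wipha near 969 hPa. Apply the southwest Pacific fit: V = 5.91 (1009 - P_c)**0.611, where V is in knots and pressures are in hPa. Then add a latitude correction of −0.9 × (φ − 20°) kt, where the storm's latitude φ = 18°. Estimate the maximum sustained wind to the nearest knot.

58 kt

ΔP = 1009 − 969 = 40 hPa.
40^0.611 ≈ 9.525.
V ≈ 5.91 × 9.525 ≈ 56.3 kt.
Latitude correction: −0.9 × (18 − 20) = 1.8 kt.
Corrected V ≈ 58.1 kt → 58 kt.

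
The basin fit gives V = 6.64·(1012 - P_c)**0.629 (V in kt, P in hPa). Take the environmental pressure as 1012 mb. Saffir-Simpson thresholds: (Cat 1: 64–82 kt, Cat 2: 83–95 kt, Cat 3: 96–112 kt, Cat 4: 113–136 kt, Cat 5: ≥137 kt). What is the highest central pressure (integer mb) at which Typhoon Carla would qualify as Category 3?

942 mb

Category 3 begins at V = 96 kt.
Required ΔP = (96/6.64)^(1/0.629) = 14.458^1.590 ≈ 69.88 mb.
P_c ≤ 1012 − 69.88 = 942.12, so the highest integer P_c is 942 mb.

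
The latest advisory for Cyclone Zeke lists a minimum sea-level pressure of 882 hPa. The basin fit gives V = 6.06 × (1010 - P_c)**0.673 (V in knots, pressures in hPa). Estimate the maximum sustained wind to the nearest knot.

ΔP = 1010 − 882 = 128 hPa.
128^0.673 ≈ 26.191.
V ≈ 6.06 × 26.191 ≈ 158.7 kt.

159 kt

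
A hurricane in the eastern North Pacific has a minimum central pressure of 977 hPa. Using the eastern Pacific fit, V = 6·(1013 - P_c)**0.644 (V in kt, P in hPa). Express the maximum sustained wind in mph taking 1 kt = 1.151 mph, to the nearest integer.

69 mph

ΔP = 1013 − 977 = 36 hPa.
V ≈ 6 × 36^0.644 = 6 × 10.052 ≈ 60.313 kt.
60.313 × 1.151 ≈ 69.42 mph → 69 mph.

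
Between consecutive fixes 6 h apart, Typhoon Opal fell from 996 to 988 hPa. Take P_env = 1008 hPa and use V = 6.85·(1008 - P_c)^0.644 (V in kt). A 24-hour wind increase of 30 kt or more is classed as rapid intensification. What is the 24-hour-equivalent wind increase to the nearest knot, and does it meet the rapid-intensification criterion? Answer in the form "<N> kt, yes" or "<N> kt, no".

V₁: ΔP = 12, V ≈ 6.85 × 12^0.644 ≈ 33.94 kt.
V₂: ΔP = 20, V ≈ 6.85 × 20^0.644 ≈ 47.16 kt.
ΔV over 6 h = 13.22 kt → 24 h equivalent = 13.22 × 24/6 ≈ 52.88 kt.
53 kt ≥ 30 kt ⇒ rapid intensification.

53 kt, yes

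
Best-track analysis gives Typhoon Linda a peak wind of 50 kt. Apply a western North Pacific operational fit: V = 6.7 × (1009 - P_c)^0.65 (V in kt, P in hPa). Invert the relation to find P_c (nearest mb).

ΔP = (V / 6.7)^(1/0.65) = (50/6.7)^1.538.
50/6.7 = 7.463; 7.463^1.538 ≈ 22.02 mb.
P_c = 1009 − 22.02 = 986.98 ≈ 987 mb.

987 mb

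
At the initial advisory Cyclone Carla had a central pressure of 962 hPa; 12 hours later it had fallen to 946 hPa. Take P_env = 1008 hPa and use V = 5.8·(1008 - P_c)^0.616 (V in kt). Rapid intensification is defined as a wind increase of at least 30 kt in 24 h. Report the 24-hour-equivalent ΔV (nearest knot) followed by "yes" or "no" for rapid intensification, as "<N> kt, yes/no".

V₁: ΔP = 46, V ≈ 5.8 × 46^0.616 ≈ 61.33 kt.
V₂: ΔP = 62, V ≈ 5.8 × 62^0.616 ≈ 73.71 kt.
ΔV over 12 h = 12.38 kt → 24 h equivalent = 12.38 × 24/12 ≈ 24.76 kt.
25 kt < 30 kt ⇒ not rapid intensification.

25 kt, no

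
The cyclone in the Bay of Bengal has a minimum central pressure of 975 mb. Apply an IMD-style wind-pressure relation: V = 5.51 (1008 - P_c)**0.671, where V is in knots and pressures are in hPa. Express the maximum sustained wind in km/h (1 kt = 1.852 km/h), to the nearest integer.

ΔP = 1008 − 975 = 33 mb.
V ≈ 5.51 × 33^0.671 = 5.51 × 10.445 ≈ 57.554 kt.
57.554 × 1.852 ≈ 106.59 km/h → 107 km/h.

107 km/h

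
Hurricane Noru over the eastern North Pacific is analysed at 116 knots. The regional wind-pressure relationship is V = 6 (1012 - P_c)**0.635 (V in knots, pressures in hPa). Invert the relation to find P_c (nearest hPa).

ΔP = (V / 6)^(1/0.635) = (116/6)^1.575.
116/6 = 19.333; 19.333^1.575 ≈ 106.09 hPa.
P_c = 1012 − 106.09 = 905.91 ≈ 906 hPa.

906 hPa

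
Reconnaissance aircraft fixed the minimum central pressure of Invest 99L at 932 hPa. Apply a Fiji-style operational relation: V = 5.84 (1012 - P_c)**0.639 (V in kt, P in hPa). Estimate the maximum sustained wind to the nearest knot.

96 kt

ΔP = 1012 − 932 = 80 hPa.
80^0.639 ≈ 16.447.
V ≈ 5.84 × 16.447 ≈ 96.0 kt.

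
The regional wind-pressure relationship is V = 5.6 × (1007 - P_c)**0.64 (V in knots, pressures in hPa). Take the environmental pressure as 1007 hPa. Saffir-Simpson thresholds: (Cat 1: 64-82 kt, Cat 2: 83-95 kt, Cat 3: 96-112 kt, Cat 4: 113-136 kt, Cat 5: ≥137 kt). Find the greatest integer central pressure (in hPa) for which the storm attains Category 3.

922 hPa

Category 3 begins at V = 96 kt.
Required ΔP = (96/5.6)^(1/0.64) = 17.143^1.562 ≈ 84.77 hPa.
P_c ≤ 1007 − 84.77 = 922.23, so the highest integer P_c is 922 hPa.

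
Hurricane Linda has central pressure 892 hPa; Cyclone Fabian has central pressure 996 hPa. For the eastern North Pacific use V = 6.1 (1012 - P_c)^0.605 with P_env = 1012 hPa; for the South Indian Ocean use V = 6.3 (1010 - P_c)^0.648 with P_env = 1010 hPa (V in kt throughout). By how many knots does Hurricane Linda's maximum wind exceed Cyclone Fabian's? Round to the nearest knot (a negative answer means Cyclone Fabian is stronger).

Hurricane Linda: ΔP = 120; V ≈ 6.1 × 120^0.605 ≈ 110.47 kt.
Cyclone Fabian: ΔP = 14; V ≈ 6.3 × 14^0.648 ≈ 34.84 kt.
Difference ≈ 110.47 − 34.84 = 75.63 → 76 kt.

76 kt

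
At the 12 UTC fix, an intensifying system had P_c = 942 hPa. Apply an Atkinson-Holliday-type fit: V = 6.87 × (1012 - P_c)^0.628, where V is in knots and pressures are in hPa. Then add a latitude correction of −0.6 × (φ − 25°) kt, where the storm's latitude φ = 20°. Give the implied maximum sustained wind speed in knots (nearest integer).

ΔP = 1012 − 942 = 70 hPa.
70^0.628 ≈ 14.412.
V ≈ 6.87 × 14.412 ≈ 99.0 kt.
Latitude correction: −0.6 × (20 − 25) = 3 kt.
Corrected V ≈ 102 kt → 102 kt.

102 kt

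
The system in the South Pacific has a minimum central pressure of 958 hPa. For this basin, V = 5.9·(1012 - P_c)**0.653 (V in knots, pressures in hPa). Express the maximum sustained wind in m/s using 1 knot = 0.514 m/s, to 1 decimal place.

41.0 m/s

ΔP = 1012 − 958 = 54 hPa.
V ≈ 5.9 × 54^0.653 = 5.9 × 13.529 ≈ 79.819 kt.
79.819 × 0.514 ≈ 41.03 m/s → 41.0 m/s.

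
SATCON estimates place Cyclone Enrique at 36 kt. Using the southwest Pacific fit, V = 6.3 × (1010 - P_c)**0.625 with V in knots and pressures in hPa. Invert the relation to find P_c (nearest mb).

994 mb

ΔP = (V / 6.3)^(1/0.625) = (36/6.3)^1.600.
36/6.3 = 5.714; 5.714^1.600 ≈ 16.26 mb.
P_c = 1010 − 16.26 = 993.74 ≈ 994 mb.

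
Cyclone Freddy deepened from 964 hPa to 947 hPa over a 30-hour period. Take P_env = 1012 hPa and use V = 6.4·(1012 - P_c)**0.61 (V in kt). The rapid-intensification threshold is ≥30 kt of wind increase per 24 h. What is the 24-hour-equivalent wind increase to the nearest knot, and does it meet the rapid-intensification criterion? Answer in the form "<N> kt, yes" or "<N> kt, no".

11 kt, no

V₁: ΔP = 48, V ≈ 6.4 × 48^0.61 ≈ 67.88 kt.
V₂: ΔP = 65, V ≈ 6.4 × 65^0.61 ≈ 81.67 kt.
ΔV over 30 h = 13.79 kt → 24 h equivalent = 13.79 × 24/30 ≈ 11.03 kt.
11 kt < 30 kt ⇒ not rapid intensification.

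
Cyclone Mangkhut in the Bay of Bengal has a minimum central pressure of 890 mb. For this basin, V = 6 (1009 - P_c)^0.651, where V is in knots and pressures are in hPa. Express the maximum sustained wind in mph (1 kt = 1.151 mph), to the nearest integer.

ΔP = 1009 − 890 = 119 mb.
V ≈ 6 × 119^0.651 = 6 × 22.448 ≈ 134.689 kt.
134.689 × 1.151 ≈ 155.03 mph → 155 mph.

155 mph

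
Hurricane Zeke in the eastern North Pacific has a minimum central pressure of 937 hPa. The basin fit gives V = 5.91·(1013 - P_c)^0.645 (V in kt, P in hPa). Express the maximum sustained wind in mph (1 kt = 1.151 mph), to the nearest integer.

111 mph

ΔP = 1013 − 937 = 76 hPa.
V ≈ 5.91 × 76^0.645 = 5.91 × 16.335 ≈ 96.541 kt.
96.541 × 1.151 ≈ 111.12 mph → 111 mph.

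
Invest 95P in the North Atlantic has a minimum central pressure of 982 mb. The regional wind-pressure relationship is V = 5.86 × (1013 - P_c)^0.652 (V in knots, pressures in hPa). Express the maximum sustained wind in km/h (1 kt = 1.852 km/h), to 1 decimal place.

ΔP = 1013 − 982 = 31 mb.
V ≈ 5.86 × 31^0.652 = 5.86 × 9.384 ≈ 54.988 kt.
54.988 × 1.852 ≈ 101.84 km/h → 101.8 km/h.

101.8 km/h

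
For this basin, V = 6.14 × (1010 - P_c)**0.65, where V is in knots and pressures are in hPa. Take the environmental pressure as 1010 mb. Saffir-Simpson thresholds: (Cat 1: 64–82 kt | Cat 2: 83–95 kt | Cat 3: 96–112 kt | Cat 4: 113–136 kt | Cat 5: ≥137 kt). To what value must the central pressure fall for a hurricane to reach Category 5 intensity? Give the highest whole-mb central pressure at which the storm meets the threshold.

Category 5 begins at V = 137 kt.
Required ΔP = (137/6.14)^(1/0.65) = 22.313^1.538 ≈ 118.77 mb.
P_c ≤ 1010 − 118.77 = 891.23, so the highest integer P_c is 891 mb.

891 mb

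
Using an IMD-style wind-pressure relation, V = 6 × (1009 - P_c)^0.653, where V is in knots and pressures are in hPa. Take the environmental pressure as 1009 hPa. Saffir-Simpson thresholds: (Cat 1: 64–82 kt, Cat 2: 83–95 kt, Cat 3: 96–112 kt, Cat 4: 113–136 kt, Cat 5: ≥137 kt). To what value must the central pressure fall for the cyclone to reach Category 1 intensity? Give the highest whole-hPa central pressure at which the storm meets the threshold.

Category 1 begins at V = 64 kt.
Required ΔP = (64/6)^(1/0.653) = 10.667^1.531 ≈ 37.52 hPa.
P_c ≤ 1009 − 37.52 = 971.48, so the highest integer P_c is 971 hPa.

971 hPa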